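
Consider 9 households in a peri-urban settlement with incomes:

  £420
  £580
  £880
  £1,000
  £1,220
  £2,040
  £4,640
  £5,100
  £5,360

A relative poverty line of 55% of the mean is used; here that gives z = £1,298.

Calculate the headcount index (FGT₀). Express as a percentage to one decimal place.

55.6%

5 of the 9 households have income below £1,298.
H = 5/9 = 55.6%.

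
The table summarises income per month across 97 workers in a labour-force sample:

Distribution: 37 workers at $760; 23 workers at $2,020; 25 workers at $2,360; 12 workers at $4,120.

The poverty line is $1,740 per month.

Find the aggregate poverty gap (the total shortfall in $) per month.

$36,260

Below the line: 37×$760 (q = 37 of N = 97).
Individual gaps: 37×(1740−760) = 36260.
Aggregate gap = $36,260.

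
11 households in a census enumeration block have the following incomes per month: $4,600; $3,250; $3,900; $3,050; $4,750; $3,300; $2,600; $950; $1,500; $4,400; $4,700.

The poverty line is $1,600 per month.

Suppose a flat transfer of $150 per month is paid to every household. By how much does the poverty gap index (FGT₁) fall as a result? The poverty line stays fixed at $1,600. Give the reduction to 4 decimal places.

0.0142

Before: below the line — $950, $1,500; poverty gap index (FGT₁) = 0.042614.
After the $150 transfer: below the line — $1,100; poverty gap index (FGT₁) = 0.028409.
Reduction = 0.042614 − 0.028409 = 0.0142.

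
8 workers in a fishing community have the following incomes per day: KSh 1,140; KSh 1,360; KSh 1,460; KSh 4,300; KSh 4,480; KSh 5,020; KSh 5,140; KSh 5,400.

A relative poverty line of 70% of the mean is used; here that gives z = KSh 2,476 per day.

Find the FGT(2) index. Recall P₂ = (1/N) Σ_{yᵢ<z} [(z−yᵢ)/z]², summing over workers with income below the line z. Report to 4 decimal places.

0.0828

Incomes under z: KSh 1,140, KSh 1,360, KSh 1,460 (q = 3 of N = 8).
Normalized shortfalls: (2476−1140)/2476 = 0.5396; (2476−1360)/2476 = 0.4507; (2476−1460)/2476 = 0.4103.
Squared: 0.2911; 0.2032; 0.1684.
Sum = 0.662680; P₂ = 0.662680 / 8 = 0.0828.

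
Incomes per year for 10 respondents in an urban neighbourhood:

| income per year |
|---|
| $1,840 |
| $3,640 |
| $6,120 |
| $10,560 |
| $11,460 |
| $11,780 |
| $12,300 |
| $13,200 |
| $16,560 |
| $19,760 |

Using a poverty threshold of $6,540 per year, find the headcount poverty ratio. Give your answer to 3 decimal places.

3 of the 10 respondents have income below $6,540.
H = 3/10 = 0.300.

0.300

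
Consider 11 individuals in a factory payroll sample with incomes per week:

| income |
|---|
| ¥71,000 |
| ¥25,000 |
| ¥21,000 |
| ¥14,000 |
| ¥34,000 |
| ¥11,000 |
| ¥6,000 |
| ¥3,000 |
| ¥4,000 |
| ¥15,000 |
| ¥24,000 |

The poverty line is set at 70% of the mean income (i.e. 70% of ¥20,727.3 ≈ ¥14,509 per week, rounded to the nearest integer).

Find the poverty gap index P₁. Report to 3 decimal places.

0.216

Below the line: ¥3,000, ¥4,000, ¥6,000, ¥11,000, ¥14,000 (q = 5 of N = 11).
Relative gaps: (14509−3000)/14509 = 0.7932; (14509−4000)/14509 = 0.7243; (14509−6000)/14509 = 0.5865; (14509−11000)/14509 = 0.2418; (14509−14000)/14509 = 0.0351.
Σ = 2.380936. Dividing by the full population N = 11 gives P₁ = 0.216.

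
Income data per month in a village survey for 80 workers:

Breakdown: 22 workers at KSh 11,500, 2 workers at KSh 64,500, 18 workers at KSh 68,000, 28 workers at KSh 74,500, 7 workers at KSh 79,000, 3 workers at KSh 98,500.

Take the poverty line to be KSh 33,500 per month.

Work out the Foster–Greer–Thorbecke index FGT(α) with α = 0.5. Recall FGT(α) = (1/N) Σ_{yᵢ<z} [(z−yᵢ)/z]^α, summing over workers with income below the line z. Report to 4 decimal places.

Below z: 22×KSh 11,500 (q = 22 of N = 80).
Relative gaps: (33500−11500)/33500 = 0.6567 (×22).
Raised to α = 0.5: 0.81038 (×22).
Sum = 17.828369; FGT(0.5) = 17.828369 / 80 = 0.2229.

0.2229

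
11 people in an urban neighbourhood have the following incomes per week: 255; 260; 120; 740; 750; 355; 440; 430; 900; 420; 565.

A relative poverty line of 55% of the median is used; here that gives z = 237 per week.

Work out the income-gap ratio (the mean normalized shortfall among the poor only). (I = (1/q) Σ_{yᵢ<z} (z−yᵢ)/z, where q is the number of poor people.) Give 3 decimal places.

0.494

Incomes under z: 120 (q = 1 of N = 11).
Shortfall ratios (z−y)/z: 0.4937; sum = 0.493671.
The income-gap ratio divides by q (the poor only): 0.493671 / 1 = 0.494.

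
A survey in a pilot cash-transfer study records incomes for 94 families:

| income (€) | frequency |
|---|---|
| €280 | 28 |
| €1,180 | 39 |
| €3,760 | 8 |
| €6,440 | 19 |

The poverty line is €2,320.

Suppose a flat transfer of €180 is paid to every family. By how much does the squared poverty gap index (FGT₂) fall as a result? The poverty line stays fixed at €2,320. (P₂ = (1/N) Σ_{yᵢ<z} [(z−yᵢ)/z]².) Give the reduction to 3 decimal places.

0.068

Before: below the line — 28×€280, 39×€1,180; squared poverty gap index (FGT₂) = 0.33049.
After the €180 transfer: below the line — 28×€460, 39×€1,360; squared poverty gap index (FGT₂) = 0.26250.
Reduction = 0.33049 − 0.26250 = 0.068.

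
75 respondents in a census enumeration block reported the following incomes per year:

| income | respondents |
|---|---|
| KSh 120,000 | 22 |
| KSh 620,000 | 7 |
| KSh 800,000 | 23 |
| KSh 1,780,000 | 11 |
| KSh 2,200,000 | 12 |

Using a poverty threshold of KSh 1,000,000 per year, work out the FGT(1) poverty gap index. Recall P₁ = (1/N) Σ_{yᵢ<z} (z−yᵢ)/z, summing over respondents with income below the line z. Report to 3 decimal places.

Poor units: 22×KSh 120,000, 7×KSh 620,000, 23×KSh 800,000 (q = 52 of N = 75).
Relative gaps: (1000000−120000)/1000000 = 0.8800 (×22); (1000000−620000)/1000000 = 0.3800 (×7); (1000000−800000)/1000000 = 0.2000 (×23).
Σ = 26.620000. Dividing by the full population N = 75 gives P₁ = 0.355.

0.355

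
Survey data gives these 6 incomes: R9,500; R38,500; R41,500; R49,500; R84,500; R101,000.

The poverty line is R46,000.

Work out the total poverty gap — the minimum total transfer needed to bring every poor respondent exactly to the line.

Poor units: R9,500, R38,500, R41,500 (q = 3 of N = 6).
Individual gaps: 46000−9500 = 36500; 46000−38500 = 7500; 46000−41500 = 4500.
Aggregate gap = R48,500.

R48,500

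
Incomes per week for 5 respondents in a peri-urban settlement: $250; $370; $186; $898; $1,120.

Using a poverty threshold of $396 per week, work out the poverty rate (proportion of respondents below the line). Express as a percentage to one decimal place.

60.0%

3 of the 5 respondents have income below $396.
H = 3/5 = 60.0%.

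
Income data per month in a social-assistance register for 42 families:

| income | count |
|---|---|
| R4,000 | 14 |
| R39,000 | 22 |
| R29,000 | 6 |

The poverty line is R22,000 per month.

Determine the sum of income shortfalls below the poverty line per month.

R252,000

Poor units: 14×R4,000 (q = 14 of N = 42).
Individual gaps: 14×(22000−4000) = 252000.
Aggregate gap = R252,000.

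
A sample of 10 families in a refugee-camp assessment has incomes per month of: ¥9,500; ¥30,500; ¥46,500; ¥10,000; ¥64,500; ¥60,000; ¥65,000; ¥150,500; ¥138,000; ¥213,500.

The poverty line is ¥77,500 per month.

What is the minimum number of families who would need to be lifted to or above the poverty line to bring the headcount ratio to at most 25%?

5

7 of the 10 families are poor, so H = 7/10 = 0.700.
A headcount ratio of at most 25% allows at most ⌊0.25 × 10⌋ = 2 poor families.
So at least 7 − 2 = 5 must be lifted.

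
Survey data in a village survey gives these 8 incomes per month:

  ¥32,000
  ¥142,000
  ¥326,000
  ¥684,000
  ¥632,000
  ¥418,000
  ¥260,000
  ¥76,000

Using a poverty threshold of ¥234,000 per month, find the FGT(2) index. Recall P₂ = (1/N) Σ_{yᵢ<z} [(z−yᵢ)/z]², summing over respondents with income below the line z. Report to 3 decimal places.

0.169

Incomes under z: ¥32,000, ¥76,000, ¥142,000 (q = 3 of N = 8).
Gap ratios (z−y)/z: (234000−32000)/234000 = 0.8632; (234000−76000)/234000 = 0.6752; (234000−142000)/234000 = 0.3932.
Squared: 0.7452; 0.4559; 0.1546.
Sum = 1.355687; P₂ = 1.355687 / 8 = 0.169.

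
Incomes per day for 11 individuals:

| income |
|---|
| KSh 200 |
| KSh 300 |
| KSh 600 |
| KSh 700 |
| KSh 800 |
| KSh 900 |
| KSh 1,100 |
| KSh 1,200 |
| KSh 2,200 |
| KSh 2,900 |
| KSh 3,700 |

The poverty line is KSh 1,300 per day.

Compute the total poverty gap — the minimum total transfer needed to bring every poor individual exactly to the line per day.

KSh 4,600

Poor units: KSh 200, KSh 300, KSh 600, KSh 700, KSh 800, KSh 900, KSh 1,100, KSh 1,200 (q = 8 of N = 11).
Individual gaps: 1300−200 = 1100; 1300−300 = 1000; 1300−600 = 700; 1300−700 = 600; 1300−800 = 500; 1300−900 = 400; 1300−1100 = 200; 1300−1200 = 100.
Aggregate gap = KSh 4,600.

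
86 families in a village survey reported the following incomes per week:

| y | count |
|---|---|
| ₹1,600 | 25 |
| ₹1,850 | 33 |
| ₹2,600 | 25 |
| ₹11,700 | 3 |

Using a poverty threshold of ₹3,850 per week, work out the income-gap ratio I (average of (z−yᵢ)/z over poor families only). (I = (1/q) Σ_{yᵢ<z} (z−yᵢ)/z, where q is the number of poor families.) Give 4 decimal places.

Below z: 25×₹1,600, 33×₹1,850, 25×₹2,600 (q = 83 of N = 86).
Relative gaps: 0.5844 (×25), 0.5195 (×33), 0.3247 (×25); sum = 39.870130.
The income-gap ratio divides by q (the poor only): 39.870130 / 83 = 0.4804.

0.4804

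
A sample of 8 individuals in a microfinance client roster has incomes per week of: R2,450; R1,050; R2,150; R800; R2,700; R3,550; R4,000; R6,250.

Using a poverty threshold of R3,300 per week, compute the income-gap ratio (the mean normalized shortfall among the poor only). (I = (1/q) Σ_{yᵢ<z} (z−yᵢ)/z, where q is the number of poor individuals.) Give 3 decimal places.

Incomes under z: R800, R1,050, R2,150, R2,450, R2,700 (q = 5 of N = 8).
Shortfall ratios (z−y)/z: 0.7576, 0.6818, 0.3485, 0.2576, 0.1818; sum = 2.227273.
I averages over the q = 5 poor units only: 2.227273 / 5 = 0.445.

0.445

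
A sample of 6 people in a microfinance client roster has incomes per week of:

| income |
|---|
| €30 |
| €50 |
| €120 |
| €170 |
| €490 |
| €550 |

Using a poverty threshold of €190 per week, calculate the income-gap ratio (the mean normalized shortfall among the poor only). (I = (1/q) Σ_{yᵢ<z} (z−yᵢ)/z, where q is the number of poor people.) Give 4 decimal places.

Poor units: €30, €50, €120, €170 (q = 4 of N = 6).
Relative gaps: 0.8421, 0.7368, 0.3684, 0.1053; sum = 2.052632.
I averages over the q = 4 poor units only: 2.052632 / 4 = 0.5132.

0.5132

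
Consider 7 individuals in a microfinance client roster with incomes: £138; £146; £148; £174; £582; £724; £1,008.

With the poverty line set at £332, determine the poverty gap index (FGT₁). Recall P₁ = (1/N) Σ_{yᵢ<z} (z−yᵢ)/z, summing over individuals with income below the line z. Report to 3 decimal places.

0.311

Poor units: £138, £146, £148, £174 (q = 4 of N = 7).
Relative gaps: (332−138)/332 = 0.5843; (332−146)/332 = 0.5602; (332−148)/332 = 0.5542; (332−174)/332 = 0.4759.
Σ = 2.174699. Dividing by the full population N = 7 gives P₁ = 0.311.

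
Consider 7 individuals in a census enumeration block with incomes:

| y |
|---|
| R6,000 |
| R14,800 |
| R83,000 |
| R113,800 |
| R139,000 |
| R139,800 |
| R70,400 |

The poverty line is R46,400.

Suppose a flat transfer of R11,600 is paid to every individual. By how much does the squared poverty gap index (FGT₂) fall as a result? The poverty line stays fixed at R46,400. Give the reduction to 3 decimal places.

0.093

Before: below the line — R6,000, R14,800; squared poverty gap index (FGT₂) = 0.17456.
After the R11,600 transfer: below the line — R17,600, R26,400; squared poverty gap index (FGT₂) = 0.08158.
Reduction = 0.17456 − 0.08158 = 0.093.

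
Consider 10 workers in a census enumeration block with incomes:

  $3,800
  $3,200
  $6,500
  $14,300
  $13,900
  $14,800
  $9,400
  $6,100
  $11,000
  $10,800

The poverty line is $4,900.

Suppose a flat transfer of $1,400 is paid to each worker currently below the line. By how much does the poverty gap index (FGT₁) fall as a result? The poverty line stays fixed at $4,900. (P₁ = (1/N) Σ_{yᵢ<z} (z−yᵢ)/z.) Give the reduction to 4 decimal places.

Before: below the line — $3,200, $3,800; poverty gap index (FGT₁) = 0.057143.
After the $1,400 transfer: below the line — $4,600; poverty gap index (FGT₁) = 0.006122.
Reduction = 0.057143 − 0.006122 = 0.0510.

0.0510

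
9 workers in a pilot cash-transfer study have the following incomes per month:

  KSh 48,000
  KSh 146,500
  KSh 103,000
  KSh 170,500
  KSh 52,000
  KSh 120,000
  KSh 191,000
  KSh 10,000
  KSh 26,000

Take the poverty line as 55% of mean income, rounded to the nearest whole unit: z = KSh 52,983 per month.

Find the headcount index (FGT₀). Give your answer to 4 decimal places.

0.4444

4 of the 9 workers have income below KSh 52,983.
H = 4/9 = 0.4444.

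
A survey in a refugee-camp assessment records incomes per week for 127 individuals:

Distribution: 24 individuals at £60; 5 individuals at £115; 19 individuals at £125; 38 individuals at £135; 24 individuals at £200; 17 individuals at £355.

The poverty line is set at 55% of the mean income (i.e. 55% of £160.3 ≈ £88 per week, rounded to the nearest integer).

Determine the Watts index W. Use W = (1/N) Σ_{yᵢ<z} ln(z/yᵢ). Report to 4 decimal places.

0.0724

Below z: 24×£60 (q = 24 of N = 127).
Log shortfalls: ln(88/60) = 0.3830 (×24).
W = 9.191814 / 127 = 0.0724.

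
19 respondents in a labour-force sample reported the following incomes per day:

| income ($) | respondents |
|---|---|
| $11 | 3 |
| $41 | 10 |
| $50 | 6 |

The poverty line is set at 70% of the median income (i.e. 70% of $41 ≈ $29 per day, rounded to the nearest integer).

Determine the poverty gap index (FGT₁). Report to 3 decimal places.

Below the line: 3×$11 (q = 3 of N = 19).
Relative gaps: (29−11)/29 = 0.6207 (×3).
Σ = 1.862069. Dividing by the full population N = 19 gives P₁ = 0.098.

0.098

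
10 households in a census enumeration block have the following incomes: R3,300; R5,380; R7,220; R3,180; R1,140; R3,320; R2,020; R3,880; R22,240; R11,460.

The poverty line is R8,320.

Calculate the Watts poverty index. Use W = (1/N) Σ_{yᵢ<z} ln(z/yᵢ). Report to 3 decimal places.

Below the line: R1,140, R2,020, R3,180, R3,300, R3,320, R3,880, R5,380, R7,220 (q = 8 of N = 10).
Log gaps: ln(8320/1140) = 1.9876; ln(8320/2020) = 1.4156; ln(8320/3180) = 0.9618; ln(8320/3300) = 0.9247; ln(8320/3320) = 0.9187; ln(8320/3880) = 0.7628; ln(8320/5380) = 0.4360; ln(8320/7220) = 0.1418.
W = 7.549025 / 10 = 0.755.

0.755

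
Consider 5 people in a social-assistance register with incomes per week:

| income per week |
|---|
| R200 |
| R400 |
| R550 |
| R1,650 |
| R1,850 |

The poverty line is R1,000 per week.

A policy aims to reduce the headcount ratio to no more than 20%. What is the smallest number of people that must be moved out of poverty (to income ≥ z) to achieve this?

3 of the 5 people are poor, so H = 3/5 = 0.600.
A headcount ratio of at most 20% allows at most ⌊0.20 × 5⌋ = 1 poor people.
So at least 3 − 1 = 2 must be lifted.

2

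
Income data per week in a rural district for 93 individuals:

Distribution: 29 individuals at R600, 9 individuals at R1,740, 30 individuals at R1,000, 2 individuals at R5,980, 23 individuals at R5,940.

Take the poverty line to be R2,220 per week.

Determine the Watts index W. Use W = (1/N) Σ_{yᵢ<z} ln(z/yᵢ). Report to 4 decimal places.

Below z: 29×R600, 30×R1,000, 9×R1,740 (q = 68 of N = 93).
Log gaps: ln(2220/600) = 1.3083 (×29); ln(2220/1000) = 0.7975 (×30); ln(2220/1740) = 0.2436 (×9).
W = 64.059466 / 93 = 0.6888.

0.6888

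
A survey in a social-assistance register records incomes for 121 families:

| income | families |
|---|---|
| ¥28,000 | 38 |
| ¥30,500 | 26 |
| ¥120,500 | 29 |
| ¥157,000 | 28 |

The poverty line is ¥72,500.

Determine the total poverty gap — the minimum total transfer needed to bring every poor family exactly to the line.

Incomes under z: 38×¥28,000, 26×¥30,500 (q = 64 of N = 121).
Individual gaps: 38×(72500−28000) = 1691000; 26×(72500−30500) = 1092000.
Aggregate gap = ¥2,783,000.

¥2,783,000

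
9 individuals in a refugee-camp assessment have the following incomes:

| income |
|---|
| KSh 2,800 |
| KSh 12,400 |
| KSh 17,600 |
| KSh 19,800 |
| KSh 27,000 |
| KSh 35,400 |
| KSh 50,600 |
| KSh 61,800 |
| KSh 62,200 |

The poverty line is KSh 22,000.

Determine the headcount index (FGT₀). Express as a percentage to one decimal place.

4 of the 9 individuals have income below KSh 22,000.
H = 4/9 = 44.4%.

44.4%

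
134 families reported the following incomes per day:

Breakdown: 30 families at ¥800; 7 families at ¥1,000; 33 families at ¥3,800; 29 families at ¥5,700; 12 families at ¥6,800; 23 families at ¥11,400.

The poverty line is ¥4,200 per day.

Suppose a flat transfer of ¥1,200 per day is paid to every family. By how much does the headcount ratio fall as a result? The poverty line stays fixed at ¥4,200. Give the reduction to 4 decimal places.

Before: below the line — 30×¥800, 7×¥1,000, 33×¥3,800; headcount ratio = 0.522388.
After the ¥1,200 transfer: below the line — 30×¥2,000, 7×¥2,200; headcount ratio = 0.276119.
Reduction = 0.522388 − 0.276119 = 0.2463.

0.2463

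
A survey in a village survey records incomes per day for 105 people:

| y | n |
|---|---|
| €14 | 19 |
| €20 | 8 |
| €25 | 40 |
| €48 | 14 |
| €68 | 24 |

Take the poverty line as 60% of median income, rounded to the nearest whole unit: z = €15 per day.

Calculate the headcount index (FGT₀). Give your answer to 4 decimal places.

19 of the 105 people have income below €15.
H = 19/105 = 0.1810.

0.1810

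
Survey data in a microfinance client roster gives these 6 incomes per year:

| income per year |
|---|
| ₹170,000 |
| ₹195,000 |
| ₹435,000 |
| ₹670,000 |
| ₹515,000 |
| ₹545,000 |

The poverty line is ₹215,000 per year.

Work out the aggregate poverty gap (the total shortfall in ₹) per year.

Incomes under z: ₹170,000, ₹195,000 (q = 2 of N = 6).
Individual gaps: 215000−170000 = 45000; 215000−195000 = 20000.
Aggregate gap = ₹65,000.

₹65,000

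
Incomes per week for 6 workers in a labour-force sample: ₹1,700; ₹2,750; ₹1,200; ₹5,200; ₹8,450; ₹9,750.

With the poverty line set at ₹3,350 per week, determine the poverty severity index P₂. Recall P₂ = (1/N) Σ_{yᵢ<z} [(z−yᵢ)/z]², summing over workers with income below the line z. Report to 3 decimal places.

Incomes under z: ₹1,200, ₹1,700, ₹2,750 (q = 3 of N = 6).
Relative gaps: (3350−1200)/3350 = 0.6418; (3350−1700)/3350 = 0.4925; (3350−2750)/3350 = 0.1791.
Squared: 0.4119; 0.2426; 0.0321.
Sum = 0.686567; P₂ = 0.686567 / 6 = 0.114.

0.114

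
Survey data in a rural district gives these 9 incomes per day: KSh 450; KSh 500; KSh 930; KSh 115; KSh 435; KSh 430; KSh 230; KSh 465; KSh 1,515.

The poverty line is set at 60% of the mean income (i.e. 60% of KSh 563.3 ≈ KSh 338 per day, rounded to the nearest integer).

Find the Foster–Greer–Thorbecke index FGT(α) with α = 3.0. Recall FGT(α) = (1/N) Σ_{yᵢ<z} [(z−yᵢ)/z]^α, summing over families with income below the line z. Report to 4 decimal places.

Below the line: KSh 115, KSh 230 (q = 2 of N = 9).
Relative gaps: (338−115)/338 = 0.6598; (338−230)/338 = 0.3195.
Raised to α = 3.0: 0.28719; 0.03262.
Sum = 0.319810; FGT(3.0) = 0.319810 / 9 = 0.0355.

0.0355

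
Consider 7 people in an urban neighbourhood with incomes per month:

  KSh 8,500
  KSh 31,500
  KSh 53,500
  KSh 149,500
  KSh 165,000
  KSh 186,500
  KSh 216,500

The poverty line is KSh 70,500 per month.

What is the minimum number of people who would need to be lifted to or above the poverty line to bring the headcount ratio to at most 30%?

1

3 of the 7 people are poor, so H = 3/7 = 0.429.
A headcount ratio of at most 30% allows at most ⌊0.30 × 7⌋ = 2 poor people.
So at least 3 − 2 = 1 must be lifted.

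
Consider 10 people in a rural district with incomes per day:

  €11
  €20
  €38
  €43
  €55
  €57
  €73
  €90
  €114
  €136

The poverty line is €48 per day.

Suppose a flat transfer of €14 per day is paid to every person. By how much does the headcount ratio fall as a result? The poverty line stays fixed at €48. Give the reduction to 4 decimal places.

Before: below the line — €11, €20, €38, €43; headcount ratio = 0.400000.
After the €14 transfer: below the line — €25, €34; headcount ratio = 0.200000.
Reduction = 0.400000 − 0.200000 = 0.2000.

0.2000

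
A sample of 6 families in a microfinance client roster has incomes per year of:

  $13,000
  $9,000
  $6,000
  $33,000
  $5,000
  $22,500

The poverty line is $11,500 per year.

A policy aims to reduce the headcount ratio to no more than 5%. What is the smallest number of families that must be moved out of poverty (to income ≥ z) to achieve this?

3

Currently q = 3 of N = 6 are below the line (H = 0.500).
A headcount ratio of at most 5% allows at most ⌊0.05 × 6⌋ = 0 poor families.
So at least 3 − 0 = 3 must be lifted.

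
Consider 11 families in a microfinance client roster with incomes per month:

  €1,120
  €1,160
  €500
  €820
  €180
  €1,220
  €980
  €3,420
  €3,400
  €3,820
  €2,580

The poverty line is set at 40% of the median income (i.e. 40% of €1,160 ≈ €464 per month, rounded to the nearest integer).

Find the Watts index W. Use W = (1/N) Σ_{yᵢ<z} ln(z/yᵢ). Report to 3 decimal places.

Below the line: €180 (q = 1 of N = 11).
Log shortfalls: ln(464/180) = 0.9469.
W = 0.946928 / 11 = 0.086.

0.086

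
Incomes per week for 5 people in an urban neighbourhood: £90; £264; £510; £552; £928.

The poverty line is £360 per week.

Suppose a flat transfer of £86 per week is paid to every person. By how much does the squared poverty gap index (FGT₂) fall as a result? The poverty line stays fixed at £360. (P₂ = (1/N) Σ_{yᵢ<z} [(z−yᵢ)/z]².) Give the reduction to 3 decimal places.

Before: below the line — £90, £264; squared poverty gap index (FGT₂) = 0.12672.
After the £86 transfer: below the line — £176, £350; squared poverty gap index (FGT₂) = 0.05240.
Reduction = 0.12672 − 0.05240 = 0.074.

0.074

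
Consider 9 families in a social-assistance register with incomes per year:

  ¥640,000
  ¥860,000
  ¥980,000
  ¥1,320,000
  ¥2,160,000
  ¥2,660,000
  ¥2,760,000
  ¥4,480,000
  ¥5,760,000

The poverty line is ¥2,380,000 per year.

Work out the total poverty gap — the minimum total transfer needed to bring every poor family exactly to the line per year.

¥5,940,000

Below the line: ¥640,000, ¥860,000, ¥980,000, ¥1,320,000, ¥2,160,000 (q = 5 of N = 9).
Individual gaps: 2380000−640000 = 1740000; 2380000−860000 = 1520000; 2380000−980000 = 1400000; 2380000−1320000 = 1060000; 2380000−2160000 = 220000.
Aggregate gap = ¥5,940,000.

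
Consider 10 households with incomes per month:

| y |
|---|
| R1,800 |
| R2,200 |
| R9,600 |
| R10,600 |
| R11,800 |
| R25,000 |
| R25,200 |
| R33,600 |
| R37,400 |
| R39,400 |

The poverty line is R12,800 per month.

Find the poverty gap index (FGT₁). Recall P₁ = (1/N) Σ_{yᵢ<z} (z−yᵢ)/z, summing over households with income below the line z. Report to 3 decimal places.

0.219

Below the line: R1,800, R2,200, R9,600, R10,600, R11,800 (q = 5 of N = 10).
Relative gaps: (12800−1800)/12800 = 0.8594; (12800−2200)/12800 = 0.8281; (12800−9600)/12800 = 0.2500; (12800−10600)/12800 = 0.1719; (12800−11800)/12800 = 0.0781.
Sum of shortfalls = 2.187500; P₁ averages over all N: 2.187500 / 10 = 0.219.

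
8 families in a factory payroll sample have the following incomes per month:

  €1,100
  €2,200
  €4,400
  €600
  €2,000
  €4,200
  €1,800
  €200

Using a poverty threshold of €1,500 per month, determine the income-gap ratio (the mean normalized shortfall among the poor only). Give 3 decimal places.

Below the line: €200, €600, €1,100 (q = 3 of N = 8).
Relative gaps: 0.8667, 0.6000, 0.2667; sum = 1.733333.
The income-gap ratio divides by q (the poor only): 1.733333 / 3 = 0.578.

0.578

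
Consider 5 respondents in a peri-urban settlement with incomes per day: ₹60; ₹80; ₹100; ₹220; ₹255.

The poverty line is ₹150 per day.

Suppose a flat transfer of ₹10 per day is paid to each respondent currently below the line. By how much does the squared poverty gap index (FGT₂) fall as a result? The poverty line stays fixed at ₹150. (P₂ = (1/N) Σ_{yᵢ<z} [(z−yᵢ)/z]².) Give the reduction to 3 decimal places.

0.035

Before: below the line — ₹60, ₹80, ₹100; squared poverty gap index (FGT₂) = 0.13778.
After the ₹10 transfer: below the line — ₹70, ₹90, ₹110; squared poverty gap index (FGT₂) = 0.10311.
Reduction = 0.13778 − 0.10311 = 0.035.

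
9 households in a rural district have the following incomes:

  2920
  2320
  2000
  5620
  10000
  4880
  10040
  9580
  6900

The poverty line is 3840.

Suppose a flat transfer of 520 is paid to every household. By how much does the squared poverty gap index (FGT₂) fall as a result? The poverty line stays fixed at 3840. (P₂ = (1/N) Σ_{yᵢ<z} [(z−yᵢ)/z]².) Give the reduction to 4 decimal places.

Before: below the line — 2000, 2320, 2920; squared poverty gap index (FGT₂) = 0.049298.
After the 520 transfer: below the line — 2520, 2840, 3440; squared poverty gap index (FGT₂) = 0.021870.
Reduction = 0.049298 − 0.021870 = 0.0274.

0.0274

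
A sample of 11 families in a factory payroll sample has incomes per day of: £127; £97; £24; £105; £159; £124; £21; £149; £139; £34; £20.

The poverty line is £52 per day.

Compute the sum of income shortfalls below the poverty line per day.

£109

Poor units: £20, £21, £24, £34 (q = 4 of N = 11).
Individual gaps: 52−20 = 32; 52−21 = 31; 52−24 = 28; 52−34 = 18.
Aggregate gap = £109.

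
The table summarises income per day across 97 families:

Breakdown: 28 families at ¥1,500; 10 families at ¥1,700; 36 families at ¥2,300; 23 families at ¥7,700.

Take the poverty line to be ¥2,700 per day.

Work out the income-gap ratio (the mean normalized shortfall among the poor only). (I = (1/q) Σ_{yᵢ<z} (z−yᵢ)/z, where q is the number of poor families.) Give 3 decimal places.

0.290

Poor units: 28×¥1,500, 10×¥1,700, 36×¥2,300 (q = 74 of N = 97).
Relative gaps: 0.4444 (×28), 0.3704 (×10), 0.1481 (×36); sum = 21.481481.
I averages over the q = 74 poor units only: 21.481481 / 74 = 0.290.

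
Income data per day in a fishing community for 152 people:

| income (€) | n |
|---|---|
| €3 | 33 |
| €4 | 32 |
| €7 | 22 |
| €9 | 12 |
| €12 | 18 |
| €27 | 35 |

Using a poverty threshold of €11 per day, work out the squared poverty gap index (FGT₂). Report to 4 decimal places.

0.2218

Below the line: 33×€3, 32×€4, 22×€7, 12×€9 (q = 99 of N = 152).
Shortfall ratios: (11−3)/11 = 0.7273 (×33); (11−4)/11 = 0.6364 (×32); (11−7)/11 = 0.3636 (×22); (11−9)/11 = 0.1818 (×12).
Squared: 0.5289 (×33); 0.4050 (×32); 0.1322 (×22); 0.0331 (×12).
Sum = 33.719008; P₂ = 33.719008 / 152 = 0.2218.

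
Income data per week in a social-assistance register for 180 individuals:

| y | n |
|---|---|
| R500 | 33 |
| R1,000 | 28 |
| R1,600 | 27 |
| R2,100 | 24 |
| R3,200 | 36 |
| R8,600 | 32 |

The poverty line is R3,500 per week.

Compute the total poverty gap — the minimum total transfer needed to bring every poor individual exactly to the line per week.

Incomes under z: 33×R500, 28×R1,000, 27×R1,600, 24×R2,100, 36×R3,200 (q = 148 of N = 180).
Individual gaps: 33×(3500−500) = 99000; 28×(3500−1000) = 70000; 27×(3500−1600) = 51300; 24×(3500−2100) = 33600; 36×(3500−3200) = 10800.
Aggregate gap = R264,700.

R264,700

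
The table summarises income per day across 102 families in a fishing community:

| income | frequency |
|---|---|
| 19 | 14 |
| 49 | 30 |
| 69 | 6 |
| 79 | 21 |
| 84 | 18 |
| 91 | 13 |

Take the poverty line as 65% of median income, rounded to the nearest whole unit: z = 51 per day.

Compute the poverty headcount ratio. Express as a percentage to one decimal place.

43.1%

44 of the 102 families have income below 51.
H = 44/102 = 43.1%.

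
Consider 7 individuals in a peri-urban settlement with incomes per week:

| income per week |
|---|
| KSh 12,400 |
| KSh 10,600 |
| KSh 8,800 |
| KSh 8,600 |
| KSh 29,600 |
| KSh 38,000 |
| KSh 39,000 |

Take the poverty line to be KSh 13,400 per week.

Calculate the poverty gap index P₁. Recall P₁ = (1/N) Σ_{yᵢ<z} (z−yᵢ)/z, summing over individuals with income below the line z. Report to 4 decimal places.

0.1407

Poor units: KSh 8,600, KSh 8,800, KSh 10,600, KSh 12,400 (q = 4 of N = 7).
Normalized shortfalls: (13400−8600)/13400 = 0.3582; (13400−8800)/13400 = 0.3433; (13400−10600)/13400 = 0.2090; (13400−12400)/13400 = 0.0746.
Σ = 0.985075. Dividing by the full population N = 7 gives P₁ = 0.1407.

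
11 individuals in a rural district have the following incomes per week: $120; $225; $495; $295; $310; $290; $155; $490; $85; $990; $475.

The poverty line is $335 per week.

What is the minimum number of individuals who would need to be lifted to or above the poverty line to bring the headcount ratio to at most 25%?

Currently q = 7 of N = 11 are below the line (H = 0.636).
A headcount ratio of at most 25% allows at most ⌊0.25 × 11⌋ = 2 poor individuals.
So at least 7 − 2 = 5 must be lifted.

5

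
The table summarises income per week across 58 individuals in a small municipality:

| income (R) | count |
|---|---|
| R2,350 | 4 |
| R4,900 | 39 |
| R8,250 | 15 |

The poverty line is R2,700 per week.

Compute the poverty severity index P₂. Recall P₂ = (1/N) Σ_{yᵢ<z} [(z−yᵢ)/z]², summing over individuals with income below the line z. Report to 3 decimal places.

0.001

Below z: 4×R2,350 (q = 4 of N = 58).
Relative gaps: (2700−2350)/2700 = 0.1296 (×4).
Squared: 0.0168 (×4).
Sum = 0.067215; P₂ = 0.067215 / 58 = 0.001.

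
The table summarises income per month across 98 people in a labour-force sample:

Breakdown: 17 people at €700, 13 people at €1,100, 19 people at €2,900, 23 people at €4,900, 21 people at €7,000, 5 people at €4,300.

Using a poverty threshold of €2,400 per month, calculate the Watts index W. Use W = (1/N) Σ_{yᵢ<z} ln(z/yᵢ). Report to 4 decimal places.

Below z: 17×€700, 13×€1,100 (q = 30 of N = 98).
Log shortfalls: ln(2400/700) = 1.2321 (×17); ln(2400/1100) = 0.7802 (×13).
W = 31.088504 / 98 = 0.3172.

0.3172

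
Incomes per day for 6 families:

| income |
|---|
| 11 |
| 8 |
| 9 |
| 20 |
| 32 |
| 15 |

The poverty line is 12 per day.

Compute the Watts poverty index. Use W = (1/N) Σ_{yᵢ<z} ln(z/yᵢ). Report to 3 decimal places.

0.130

Below z: 8, 9, 11 (q = 3 of N = 6).
Log shortfalls: ln(12/8) = 0.4055; ln(12/9) = 0.2877; ln(12/11) = 0.0870.
W = 0.780159 / 6 = 0.130.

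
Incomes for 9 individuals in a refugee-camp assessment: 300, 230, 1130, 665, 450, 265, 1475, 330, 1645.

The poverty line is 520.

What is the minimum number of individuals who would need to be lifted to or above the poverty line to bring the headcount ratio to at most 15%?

4

5 of the 9 individuals are poor, so H = 5/9 = 0.556.
A headcount ratio of at most 15% allows at most ⌊0.15 × 9⌋ = 1 poor individuals.
So at least 5 − 1 = 4 must be lifted.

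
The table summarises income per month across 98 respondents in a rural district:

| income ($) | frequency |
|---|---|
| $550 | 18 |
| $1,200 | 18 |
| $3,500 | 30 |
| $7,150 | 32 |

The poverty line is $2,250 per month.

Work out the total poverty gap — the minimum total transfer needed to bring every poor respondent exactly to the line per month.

Poor units: 18×$550, 18×$1,200 (q = 36 of N = 98).
Individual gaps: 18×(2250−550) = 30600; 18×(2250−1200) = 18900.
Aggregate gap = $49,500.

$49,500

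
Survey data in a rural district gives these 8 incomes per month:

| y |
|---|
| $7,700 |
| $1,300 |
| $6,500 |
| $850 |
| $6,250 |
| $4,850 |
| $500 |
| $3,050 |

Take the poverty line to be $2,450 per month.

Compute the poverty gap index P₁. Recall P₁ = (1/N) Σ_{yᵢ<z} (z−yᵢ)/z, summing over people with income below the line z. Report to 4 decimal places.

0.2398

Incomes under z: $500, $850, $1,300 (q = 3 of N = 8).
Shortfall ratios: (2450−500)/2450 = 0.7959; (2450−850)/2450 = 0.6531; (2450−1300)/2450 = 0.4694.
Sum of shortfalls = 1.918367; P₁ averages over all N: 1.918367 / 8 = 0.2398.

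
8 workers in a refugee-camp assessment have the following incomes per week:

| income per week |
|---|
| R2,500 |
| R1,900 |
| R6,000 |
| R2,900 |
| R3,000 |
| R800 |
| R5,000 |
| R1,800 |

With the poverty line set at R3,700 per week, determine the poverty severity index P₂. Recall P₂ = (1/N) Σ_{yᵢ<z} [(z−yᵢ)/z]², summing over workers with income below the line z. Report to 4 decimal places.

Below the line: R800, R1,800, R1,900, R2,500, R2,900, R3,000 (q = 6 of N = 8).
Normalized shortfalls: (3700−800)/3700 = 0.7838; (3700−1800)/3700 = 0.5135; (3700−1900)/3700 = 0.4865; (3700−2500)/3700 = 0.3243; (3700−2900)/3700 = 0.2162; (3700−3000)/3700 = 0.1892.
Squared: 0.6143; 0.2637; 0.2367; 0.1052; 0.0467; 0.0358.
Sum = 1.302411; P₂ = 1.302411 / 8 = 0.1628.

0.1628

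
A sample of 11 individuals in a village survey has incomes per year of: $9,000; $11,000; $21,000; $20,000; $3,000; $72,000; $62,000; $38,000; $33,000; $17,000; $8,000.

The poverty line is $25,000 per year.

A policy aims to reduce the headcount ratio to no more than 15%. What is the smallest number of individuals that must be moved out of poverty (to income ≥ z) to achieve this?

Currently q = 7 of N = 11 are below the line (H = 0.636).
A headcount ratio of at most 15% allows at most ⌊0.15 × 11⌋ = 1 poor individuals.
So at least 7 − 1 = 6 must be lifted.

6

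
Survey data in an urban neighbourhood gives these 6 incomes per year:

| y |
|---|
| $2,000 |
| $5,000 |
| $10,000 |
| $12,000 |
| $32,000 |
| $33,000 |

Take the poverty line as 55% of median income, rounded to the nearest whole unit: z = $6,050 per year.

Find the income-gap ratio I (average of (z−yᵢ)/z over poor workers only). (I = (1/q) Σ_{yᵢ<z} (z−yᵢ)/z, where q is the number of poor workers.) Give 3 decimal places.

0.421

Incomes under z: $2,000, $5,000 (q = 2 of N = 6).
Shortfall ratios (z−y)/z: 0.6694, 0.1736; sum = 0.842975.
I averages over the q = 2 poor units only: 0.842975 / 2 = 0.421.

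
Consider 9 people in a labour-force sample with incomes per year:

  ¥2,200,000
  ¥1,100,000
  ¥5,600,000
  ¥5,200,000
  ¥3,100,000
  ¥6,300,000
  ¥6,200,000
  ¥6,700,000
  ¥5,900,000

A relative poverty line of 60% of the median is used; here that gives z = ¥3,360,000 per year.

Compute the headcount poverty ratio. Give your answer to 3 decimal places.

3 of the 9 people have income below ¥3,360,000.
H = 3/9 = 0.333.

0.333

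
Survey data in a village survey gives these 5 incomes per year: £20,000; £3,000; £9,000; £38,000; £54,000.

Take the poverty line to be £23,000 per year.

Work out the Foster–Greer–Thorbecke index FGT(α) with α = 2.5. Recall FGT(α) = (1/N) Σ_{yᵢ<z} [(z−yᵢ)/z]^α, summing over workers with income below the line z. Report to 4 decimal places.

0.2001

Incomes under z: £3,000, £9,000, £20,000 (q = 3 of N = 5).
Relative gaps: (23000−3000)/23000 = 0.8696; (23000−9000)/23000 = 0.6087; (23000−20000)/23000 = 0.1304.
Raised to α = 2.5: 0.70511; 0.28907; 0.00614.
Sum = 1.000320; FGT(2.5) = 1.000320 / 5 = 0.2001.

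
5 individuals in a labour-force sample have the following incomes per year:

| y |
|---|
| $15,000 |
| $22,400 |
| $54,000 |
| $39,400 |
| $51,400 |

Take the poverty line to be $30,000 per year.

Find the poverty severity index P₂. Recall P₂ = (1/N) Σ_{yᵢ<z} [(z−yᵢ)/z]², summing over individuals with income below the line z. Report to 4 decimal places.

Poor units: $15,000, $22,400 (q = 2 of N = 5).
Gap ratios (z−y)/z: (30000−15000)/30000 = 0.5000; (30000−22400)/30000 = 0.2533.
Squared: 0.2500; 0.0642.
Sum = 0.314178; P₂ = 0.314178 / 5 = 0.0628.

0.0628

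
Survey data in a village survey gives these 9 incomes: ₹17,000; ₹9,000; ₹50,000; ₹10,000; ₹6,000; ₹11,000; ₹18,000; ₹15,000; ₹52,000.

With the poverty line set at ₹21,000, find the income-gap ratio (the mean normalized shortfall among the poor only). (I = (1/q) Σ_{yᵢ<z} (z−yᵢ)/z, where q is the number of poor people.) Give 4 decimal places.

Incomes under z: ₹6,000, ₹9,000, ₹10,000, ₹11,000, ₹15,000, ₹17,000, ₹18,000 (q = 7 of N = 9).
Shortfall ratios (z−y)/z: 0.7143, 0.5714, 0.5238, 0.4762, 0.2857, 0.1905, 0.1429; sum = 2.904762.
The income-gap ratio divides by q (the poor only): 2.904762 / 7 = 0.4150.

0.4150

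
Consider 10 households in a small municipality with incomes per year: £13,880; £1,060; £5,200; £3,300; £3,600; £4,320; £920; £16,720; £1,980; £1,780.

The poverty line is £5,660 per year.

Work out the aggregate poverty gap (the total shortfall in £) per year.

£23,120

Poor units: £920, £1,060, £1,780, £1,980, £3,300, £3,600, £4,320, £5,200 (q = 8 of N = 10).
Individual gaps: 5660−920 = 4740; 5660−1060 = 4600; 5660−1780 = 3880; 5660−1980 = 3680; 5660−3300 = 2360; 5660−3600 = 2060; 5660−4320 = 1340; 5660−5200 = 460.
Aggregate gap = £23,120.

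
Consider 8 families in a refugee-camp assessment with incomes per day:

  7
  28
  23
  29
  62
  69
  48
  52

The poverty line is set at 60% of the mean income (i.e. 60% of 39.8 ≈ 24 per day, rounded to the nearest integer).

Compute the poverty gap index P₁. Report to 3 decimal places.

0.094

Incomes under z: 7, 23 (q = 2 of N = 8).
Relative gaps: (24−7)/24 = 0.7083; (24−23)/24 = 0.0417.
Σ = 0.750000. Dividing by the full population N = 8 gives P₁ = 0.094.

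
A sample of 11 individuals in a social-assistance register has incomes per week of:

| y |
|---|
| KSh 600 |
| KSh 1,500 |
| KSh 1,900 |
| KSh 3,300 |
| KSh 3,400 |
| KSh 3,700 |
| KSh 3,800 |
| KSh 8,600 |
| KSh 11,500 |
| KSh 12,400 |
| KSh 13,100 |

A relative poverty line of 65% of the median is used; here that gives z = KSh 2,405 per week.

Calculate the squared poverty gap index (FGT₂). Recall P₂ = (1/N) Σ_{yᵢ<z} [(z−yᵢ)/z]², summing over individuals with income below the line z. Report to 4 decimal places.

Poor units: KSh 600, KSh 1,500, KSh 1,900 (q = 3 of N = 11).
Shortfall ratios: (2405−600)/2405 = 0.7505; (2405−1500)/2405 = 0.3763; (2405−1900)/2405 = 0.2100.
Squared: 0.5633; 0.1416; 0.0441.
Sum = 0.748972; P₂ = 0.748972 / 11 = 0.0681.

0.0681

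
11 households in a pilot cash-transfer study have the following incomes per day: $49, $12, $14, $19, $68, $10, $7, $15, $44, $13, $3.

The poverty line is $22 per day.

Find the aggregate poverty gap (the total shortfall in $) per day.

Incomes under z: $3, $7, $10, $12, $13, $14, $15, $19 (q = 8 of N = 11).
Individual gaps: 22−3 = 19; 22−7 = 15; 22−10 = 12; 22−12 = 10; 22−13 = 9; 22−14 = 8; 22−15 = 7; 22−19 = 3.
Aggregate gap = $83.

$83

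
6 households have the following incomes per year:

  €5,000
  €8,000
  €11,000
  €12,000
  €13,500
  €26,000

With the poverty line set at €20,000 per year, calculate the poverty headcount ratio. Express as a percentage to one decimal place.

5 of the 6 households have income below €20,000.
H = 5/6 = 83.3%.

83.3%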